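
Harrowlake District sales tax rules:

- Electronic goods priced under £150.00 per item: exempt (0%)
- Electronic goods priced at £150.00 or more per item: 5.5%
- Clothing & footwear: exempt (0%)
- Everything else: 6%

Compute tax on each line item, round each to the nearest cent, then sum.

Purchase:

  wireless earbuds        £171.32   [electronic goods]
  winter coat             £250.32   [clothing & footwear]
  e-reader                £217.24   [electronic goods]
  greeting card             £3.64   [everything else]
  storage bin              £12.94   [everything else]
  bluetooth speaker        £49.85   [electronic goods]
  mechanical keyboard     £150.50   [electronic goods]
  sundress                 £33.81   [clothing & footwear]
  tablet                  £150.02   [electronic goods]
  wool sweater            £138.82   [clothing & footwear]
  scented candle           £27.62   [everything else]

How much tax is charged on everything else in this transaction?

Greeting card £3.64: everything else → 6% → £0.22
Storage bin £12.94: everything else → 6% → £0.78
Scented candle £27.62: everything else → 6% → £1.66
Tax on everything else = £0.22 + £0.78 + £1.66 = £2.66

£2.66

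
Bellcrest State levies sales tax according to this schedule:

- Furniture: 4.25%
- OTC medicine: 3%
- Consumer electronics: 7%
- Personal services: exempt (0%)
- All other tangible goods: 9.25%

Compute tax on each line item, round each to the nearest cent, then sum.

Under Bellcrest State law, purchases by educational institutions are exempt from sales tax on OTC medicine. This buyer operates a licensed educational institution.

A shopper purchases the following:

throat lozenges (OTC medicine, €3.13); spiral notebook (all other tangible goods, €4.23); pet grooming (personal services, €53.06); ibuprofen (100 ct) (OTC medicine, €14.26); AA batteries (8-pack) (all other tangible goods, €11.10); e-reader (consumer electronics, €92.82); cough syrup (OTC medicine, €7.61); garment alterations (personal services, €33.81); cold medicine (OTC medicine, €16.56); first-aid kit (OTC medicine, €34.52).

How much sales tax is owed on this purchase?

€7.92

Throat lozenges €3.13: OTC medicine, buyer-exempt → 0% → €0.00
Spiral notebook €4.23: all other tangible goods → 9.25% → €0.39
Pet grooming €53.06: personal services → 0% → €0.00
Ibuprofen (100 ct) €14.26: OTC medicine, buyer-exempt → 0% → €0.00
AA batteries (8-pack) €11.10: all other tangible goods → 9.25% → €1.03
E-reader €92.82: consumer electronics → 7% → €6.50
Cough syrup €7.61: OTC medicine, buyer-exempt → 0% → €0.00
Garment alterations €33.81: personal services → 0% → €0.00
Cold medicine €16.56: OTC medicine, buyer-exempt → 0% → €0.00
First-aid kit €34.52: OTC medicine, buyer-exempt → 0% → €0.00
Total tax = €0.39 + €1.03 + €6.50 = €7.92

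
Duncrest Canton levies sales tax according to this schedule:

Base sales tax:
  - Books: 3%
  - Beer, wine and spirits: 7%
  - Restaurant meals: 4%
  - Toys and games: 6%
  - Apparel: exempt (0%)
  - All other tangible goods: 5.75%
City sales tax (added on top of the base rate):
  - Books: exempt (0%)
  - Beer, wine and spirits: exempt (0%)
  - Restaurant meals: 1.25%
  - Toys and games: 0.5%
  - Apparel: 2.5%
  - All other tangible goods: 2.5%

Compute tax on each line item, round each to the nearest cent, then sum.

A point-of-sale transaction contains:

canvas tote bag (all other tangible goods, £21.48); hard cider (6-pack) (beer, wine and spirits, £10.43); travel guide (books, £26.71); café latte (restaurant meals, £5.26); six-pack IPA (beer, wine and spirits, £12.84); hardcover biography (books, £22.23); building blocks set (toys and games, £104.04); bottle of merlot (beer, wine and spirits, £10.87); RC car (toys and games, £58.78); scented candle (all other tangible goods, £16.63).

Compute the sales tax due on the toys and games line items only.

£10.58

Building blocks set £104.04: toys and games → 6% + 0.5% city = 6.5% → £6.76
RC car £58.78: toys and games → 6% + 0.5% city = 6.5% → £3.82
Tax on toys and games = £6.76 + £3.82 = £10.58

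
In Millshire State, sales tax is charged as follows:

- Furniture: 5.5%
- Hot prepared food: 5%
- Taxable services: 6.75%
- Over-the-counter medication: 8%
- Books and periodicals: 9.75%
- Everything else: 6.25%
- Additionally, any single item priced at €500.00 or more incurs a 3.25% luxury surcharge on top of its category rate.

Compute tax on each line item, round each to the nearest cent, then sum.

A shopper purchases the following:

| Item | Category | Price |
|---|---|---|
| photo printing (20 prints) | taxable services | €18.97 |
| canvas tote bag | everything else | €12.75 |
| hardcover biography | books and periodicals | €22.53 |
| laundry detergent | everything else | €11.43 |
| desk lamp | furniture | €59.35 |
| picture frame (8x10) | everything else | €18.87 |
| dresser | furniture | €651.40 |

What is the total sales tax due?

€66.43

Photo printing (20 prints) €18.97: taxable services → 6.75% → €1.28
Canvas tote bag €12.75: everything else → 6.25% → €0.80
Hardcover biography €22.53: books and periodicals → 9.75% → €2.20
Laundry detergent €11.43: everything else → 6.25% → €0.71
Desk lamp €59.35: furniture → 5.5% → €3.26
Picture frame (8x10) €18.87: everything else → 6.25% → €1.18
Dresser €651.40: furniture → 5.5% + 3.25% surcharge = 8.75% → €57.00
Total tax = €1.28 + €0.80 + €2.20 + €0.71 + €3.26 + €1.18 + €57.00 = €66.43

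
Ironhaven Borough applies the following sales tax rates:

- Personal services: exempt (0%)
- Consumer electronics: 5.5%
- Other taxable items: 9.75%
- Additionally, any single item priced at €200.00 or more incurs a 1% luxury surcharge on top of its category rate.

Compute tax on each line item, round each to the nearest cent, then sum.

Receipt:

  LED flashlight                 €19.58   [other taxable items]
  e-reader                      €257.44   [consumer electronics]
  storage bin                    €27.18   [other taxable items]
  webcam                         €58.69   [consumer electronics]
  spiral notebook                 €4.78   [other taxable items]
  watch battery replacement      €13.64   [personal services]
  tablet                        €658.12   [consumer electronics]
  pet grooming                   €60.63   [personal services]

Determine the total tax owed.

LED flashlight €19.58: other taxable items → 9.75% → €1.91
E-reader €257.44: consumer electronics → 5.5% + 1% surcharge = 6.5% → €16.73
Storage bin €27.18: other taxable items → 9.75% → €2.65
Webcam €58.69: consumer electronics → 5.5% → €3.23
Spiral notebook €4.78: other taxable items → 9.75% → €0.47
Watch battery replacement €13.64: personal services → 0% → €0.00
Tablet €658.12: consumer electronics → 5.5% + 1% surcharge = 6.5% → €42.78
Pet grooming €60.63: personal services → 0% → €0.00
Total tax = €1.91 + €16.73 + €2.65 + €3.23 + €0.47 + €42.78 = €67.77

€67.77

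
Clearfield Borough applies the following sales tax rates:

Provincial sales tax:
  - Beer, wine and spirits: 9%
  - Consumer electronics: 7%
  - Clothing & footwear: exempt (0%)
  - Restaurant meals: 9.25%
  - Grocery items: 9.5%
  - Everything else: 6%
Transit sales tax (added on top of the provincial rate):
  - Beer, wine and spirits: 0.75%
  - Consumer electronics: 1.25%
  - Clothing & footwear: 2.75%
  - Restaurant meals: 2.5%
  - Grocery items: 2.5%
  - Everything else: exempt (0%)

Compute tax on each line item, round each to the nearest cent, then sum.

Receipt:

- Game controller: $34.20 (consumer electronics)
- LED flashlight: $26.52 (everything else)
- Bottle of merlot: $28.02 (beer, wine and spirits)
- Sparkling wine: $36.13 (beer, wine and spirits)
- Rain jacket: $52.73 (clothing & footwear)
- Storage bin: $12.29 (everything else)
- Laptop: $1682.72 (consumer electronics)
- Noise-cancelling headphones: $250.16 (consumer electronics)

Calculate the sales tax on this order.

$172.31

Game controller $34.20: consumer electronics → 7% + 1.25% transit = 8.25% → $2.82
LED flashlight $26.52: everything else → 6% + 0% transit = 6% → $1.59
Bottle of merlot $28.02: beer, wine and spirits → 9% + 0.75% transit = 9.75% → $2.73
Sparkling wine $36.13: beer, wine and spirits → 9% + 0.75% transit = 9.75% → $3.52
Rain jacket $52.73: clothing & footwear → 0% + 2.75% transit = 2.75% → $1.45
Storage bin $12.29: everything else → 6% + 0% transit = 6% → $0.74
Laptop $1682.72: consumer electronics → 7% + 1.25% transit = 8.25% → $138.82
Noise-cancelling headphones $250.16: consumer electronics → 7% + 1.25% transit = 8.25% → $20.64
Total tax = $2.82 + $1.59 + $2.73 + $3.52 + $1.45 + $0.74 + $138.82 + $20.64 = $172.31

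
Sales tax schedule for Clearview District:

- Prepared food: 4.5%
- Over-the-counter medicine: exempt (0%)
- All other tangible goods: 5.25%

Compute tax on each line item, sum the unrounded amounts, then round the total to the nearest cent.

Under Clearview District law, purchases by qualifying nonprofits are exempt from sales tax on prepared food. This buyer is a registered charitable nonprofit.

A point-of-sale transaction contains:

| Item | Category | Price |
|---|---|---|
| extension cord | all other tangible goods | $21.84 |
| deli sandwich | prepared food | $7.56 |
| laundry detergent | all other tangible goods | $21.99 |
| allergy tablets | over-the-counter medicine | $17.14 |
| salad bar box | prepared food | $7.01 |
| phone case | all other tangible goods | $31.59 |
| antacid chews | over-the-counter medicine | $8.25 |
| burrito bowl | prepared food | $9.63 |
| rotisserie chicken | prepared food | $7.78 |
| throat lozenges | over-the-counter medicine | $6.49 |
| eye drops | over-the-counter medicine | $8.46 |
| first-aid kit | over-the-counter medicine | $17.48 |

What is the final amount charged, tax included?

Extension cord $21.84: all other tangible goods → 5.25% → $1.1466
Deli sandwich $7.56: prepared food, buyer-exempt → 0% → $0.00
Laundry detergent $21.99: all other tangible goods → 5.25% → $1.154475
Allergy tablets $17.14: over-the-counter medicine → 0% → $0.00
Salad bar box $7.01: prepared food, buyer-exempt → 0% → $0.00
Phone case $31.59: all other tangible goods → 5.25% → $1.658475
Antacid chews $8.25: over-the-counter medicine → 0% → $0.00
Burrito bowl $9.63: prepared food, buyer-exempt → 0% → $0.00
Rotisserie chicken $7.78: prepared food, buyer-exempt → 0% → $0.00
Throat lozenges $6.49: over-the-counter medicine → 0% → $0.00
Eye drops $8.46: over-the-counter medicine → 0% → $0.00
First-aid kit $17.48: over-the-counter medicine → 0% → $0.00
Subtotal = $165.22; unrounded tax = $3.95955 → $3.96; total due = $169.18

$169.18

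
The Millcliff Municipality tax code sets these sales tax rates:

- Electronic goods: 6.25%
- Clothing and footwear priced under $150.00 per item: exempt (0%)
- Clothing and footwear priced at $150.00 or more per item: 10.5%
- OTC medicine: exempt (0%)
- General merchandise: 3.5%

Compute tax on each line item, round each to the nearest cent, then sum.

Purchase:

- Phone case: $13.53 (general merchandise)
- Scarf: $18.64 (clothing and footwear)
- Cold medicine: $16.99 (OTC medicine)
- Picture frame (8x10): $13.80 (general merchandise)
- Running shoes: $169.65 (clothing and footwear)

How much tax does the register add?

$18.76

Phone case $13.53: general merchandise → 3.5% → $0.47
Scarf $18.64: clothing and footwear, under $150.00 → 0% → $0.00
Cold medicine $16.99: OTC medicine → 0% → $0.00
Picture frame (8x10) $13.80: general merchandise → 3.5% → $0.48
Running shoes $169.65: clothing and footwear, $150.00 or more → 10.5% → $17.81
Total tax = $0.47 + $0.48 + $17.81 = $18.76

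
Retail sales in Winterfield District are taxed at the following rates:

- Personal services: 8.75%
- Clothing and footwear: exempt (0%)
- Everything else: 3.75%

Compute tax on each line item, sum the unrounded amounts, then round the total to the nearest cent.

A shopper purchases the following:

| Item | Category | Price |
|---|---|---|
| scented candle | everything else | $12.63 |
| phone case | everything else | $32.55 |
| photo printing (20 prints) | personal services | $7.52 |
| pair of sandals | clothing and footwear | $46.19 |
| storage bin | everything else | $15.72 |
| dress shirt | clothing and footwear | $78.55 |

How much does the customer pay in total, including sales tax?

$196.10

Scented candle $12.63: everything else → 3.75% → $0.473625
Phone case $32.55: everything else → 3.75% → $1.220625
Photo printing (20 prints) $7.52: personal services → 8.75% → $0.658
Pair of sandals $46.19: clothing and footwear → 0% → $0.00
Storage bin $15.72: everything else → 3.75% → $0.5895
Dress shirt $78.55: clothing and footwear → 0% → $0.00
Subtotal = $193.16; unrounded tax = $2.94175 → $2.94; total due = $196.10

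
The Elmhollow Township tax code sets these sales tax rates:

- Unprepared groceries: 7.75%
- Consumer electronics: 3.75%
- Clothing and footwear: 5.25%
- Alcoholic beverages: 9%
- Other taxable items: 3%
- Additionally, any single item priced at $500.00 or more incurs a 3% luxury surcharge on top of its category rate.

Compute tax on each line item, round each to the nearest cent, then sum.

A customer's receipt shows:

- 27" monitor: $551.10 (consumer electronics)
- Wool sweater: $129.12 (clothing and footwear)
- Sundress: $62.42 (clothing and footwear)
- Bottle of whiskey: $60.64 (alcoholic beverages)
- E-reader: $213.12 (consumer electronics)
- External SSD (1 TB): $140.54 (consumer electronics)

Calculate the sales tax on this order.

27" monitor $551.10: consumer electronics → 3.75% + 3% surcharge = 6.75% → $37.20
Wool sweater $129.12: clothing and footwear → 5.25% → $6.78
Sundress $62.42: clothing and footwear → 5.25% → $3.28
Bottle of whiskey $60.64: alcoholic beverages → 9% → $5.46
E-reader $213.12: consumer electronics → 3.75% → $7.99
External SSD (1 TB) $140.54: consumer electronics → 3.75% → $5.27
Total tax = $37.20 + $6.78 + $3.28 + $5.46 + $7.99 + $5.27 = $65.98

$65.98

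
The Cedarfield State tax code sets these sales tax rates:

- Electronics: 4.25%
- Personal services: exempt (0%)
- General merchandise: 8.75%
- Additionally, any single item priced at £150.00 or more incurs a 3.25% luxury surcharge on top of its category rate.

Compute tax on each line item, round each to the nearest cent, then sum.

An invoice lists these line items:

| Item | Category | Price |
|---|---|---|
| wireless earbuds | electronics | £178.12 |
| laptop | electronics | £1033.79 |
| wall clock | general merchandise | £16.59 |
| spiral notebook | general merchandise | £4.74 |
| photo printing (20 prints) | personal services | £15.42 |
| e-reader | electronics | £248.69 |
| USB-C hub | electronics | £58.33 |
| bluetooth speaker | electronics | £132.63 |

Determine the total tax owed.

Wireless earbuds £178.12: electronics → 4.25% + 3.25% surcharge = 7.5% → £13.36
Laptop £1033.79: electronics → 4.25% + 3.25% surcharge = 7.5% → £77.53
Wall clock £16.59: general merchandise → 8.75% → £1.45
Spiral notebook £4.74: general merchandise → 8.75% → £0.41
Photo printing (20 prints) £15.42: personal services → 0% → £0.00
E-reader £248.69: electronics → 4.25% + 3.25% surcharge = 7.5% → £18.65
USB-C hub £58.33: electronics → 4.25% → £2.48
Bluetooth speaker £132.63: electronics → 4.25% → £5.64
Total tax = £13.36 + £77.53 + £1.45 + £0.41 + £18.65 + £2.48 + £5.64 = £119.52

£119.52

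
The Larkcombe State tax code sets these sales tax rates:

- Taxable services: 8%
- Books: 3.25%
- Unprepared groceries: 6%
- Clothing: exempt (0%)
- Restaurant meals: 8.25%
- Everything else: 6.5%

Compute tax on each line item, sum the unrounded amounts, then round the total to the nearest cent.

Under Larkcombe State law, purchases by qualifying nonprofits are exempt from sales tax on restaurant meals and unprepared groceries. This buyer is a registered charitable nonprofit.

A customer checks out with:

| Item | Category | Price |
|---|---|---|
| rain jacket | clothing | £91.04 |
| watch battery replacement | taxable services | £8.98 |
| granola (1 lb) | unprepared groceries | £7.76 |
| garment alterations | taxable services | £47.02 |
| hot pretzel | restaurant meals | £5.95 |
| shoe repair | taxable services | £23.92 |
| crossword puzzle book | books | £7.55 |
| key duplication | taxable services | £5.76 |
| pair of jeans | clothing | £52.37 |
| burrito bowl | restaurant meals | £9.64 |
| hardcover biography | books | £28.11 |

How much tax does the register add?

£8.01

Rain jacket £91.04: clothing → 0% → £0.00
Watch battery replacement £8.98: taxable services → 8% → £0.7184
Granola (1 lb) £7.76: unprepared groceries, buyer-exempt → 0% → £0.00
Garment alterations £47.02: taxable services → 8% → £3.7616
Hot pretzel £5.95: restaurant meals, buyer-exempt → 0% → £0.00
Shoe repair £23.92: taxable services → 8% → £1.9136
Crossword puzzle book £7.55: books → 3.25% → £0.245375
Key duplication £5.76: taxable services → 8% → £0.4608
Pair of jeans £52.37: clothing → 0% → £0.00
Burrito bowl £9.64: restaurant meals, buyer-exempt → 0% → £0.00
Hardcover biography £28.11: books → 3.25% → £0.913575
Unrounded tax sum = £8.01335 → £8.01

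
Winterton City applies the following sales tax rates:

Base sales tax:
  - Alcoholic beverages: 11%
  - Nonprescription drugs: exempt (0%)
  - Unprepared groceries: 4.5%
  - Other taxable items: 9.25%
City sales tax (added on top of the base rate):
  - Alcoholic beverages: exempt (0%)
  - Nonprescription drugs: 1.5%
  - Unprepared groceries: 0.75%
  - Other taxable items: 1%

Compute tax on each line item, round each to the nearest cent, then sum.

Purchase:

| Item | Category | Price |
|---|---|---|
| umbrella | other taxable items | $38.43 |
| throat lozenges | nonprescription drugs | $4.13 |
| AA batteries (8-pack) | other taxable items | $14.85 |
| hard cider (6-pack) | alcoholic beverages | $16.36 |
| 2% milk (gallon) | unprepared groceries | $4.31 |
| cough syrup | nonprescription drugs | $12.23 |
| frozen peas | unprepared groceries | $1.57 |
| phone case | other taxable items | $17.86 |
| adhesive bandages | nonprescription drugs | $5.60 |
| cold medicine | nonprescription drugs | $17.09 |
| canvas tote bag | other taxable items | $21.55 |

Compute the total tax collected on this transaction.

$12.19

Umbrella $38.43: other taxable items → 9.25% + 1% city = 10.25% → $3.94
Throat lozenges $4.13: nonprescription drugs → 0% + 1.5% city = 1.5% → $0.06
AA batteries (8-pack) $14.85: other taxable items → 9.25% + 1% city = 10.25% → $1.52
Hard cider (6-pack) $16.36: alcoholic beverages → 11% + 0% city = 11% → $1.80
2% milk (gallon) $4.31: unprepared groceries → 4.5% + 0.75% city = 5.25% → $0.23
Cough syrup $12.23: nonprescription drugs → 0% + 1.5% city = 1.5% → $0.18
Frozen peas $1.57: unprepared groceries → 4.5% + 0.75% city = 5.25% → $0.08
Phone case $17.86: other taxable items → 9.25% + 1% city = 10.25% → $1.83
Adhesive bandages $5.60: nonprescription drugs → 0% + 1.5% city = 1.5% → $0.08
Cold medicine $17.09: nonprescription drugs → 0% + 1.5% city = 1.5% → $0.26
Canvas tote bag $21.55: other taxable items → 9.25% + 1% city = 10.25% → $2.21
Total tax = $3.94 + $0.06 + $1.52 + $1.80 + $0.23 + $0.18 + $0.08 + $1.83 + $0.08 + $0.26 + $2.21 = $12.19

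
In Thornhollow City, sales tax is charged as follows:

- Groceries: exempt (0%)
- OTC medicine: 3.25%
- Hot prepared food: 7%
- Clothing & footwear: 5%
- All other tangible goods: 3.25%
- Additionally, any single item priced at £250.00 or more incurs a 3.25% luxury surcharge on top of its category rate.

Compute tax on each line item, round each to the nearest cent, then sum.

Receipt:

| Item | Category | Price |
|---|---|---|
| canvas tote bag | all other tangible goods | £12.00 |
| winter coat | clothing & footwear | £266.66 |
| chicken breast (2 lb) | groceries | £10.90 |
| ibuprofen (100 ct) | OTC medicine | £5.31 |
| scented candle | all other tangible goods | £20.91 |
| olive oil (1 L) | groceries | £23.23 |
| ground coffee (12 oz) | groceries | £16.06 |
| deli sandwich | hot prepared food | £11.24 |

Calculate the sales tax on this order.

Canvas tote bag £12.00: all other tangible goods → 3.25% → £0.39
Winter coat £266.66: clothing & footwear → 5% + 3.25% surcharge = 8.25% → £22.00
Chicken breast (2 lb) £10.90: groceries → 0% → £0.00
Ibuprofen (100 ct) £5.31: OTC medicine → 3.25% → £0.17
Scented candle £20.91: all other tangible goods → 3.25% → £0.68
Olive oil (1 L) £23.23: groceries → 0% → £0.00
Ground coffee (12 oz) £16.06: groceries → 0% → £0.00
Deli sandwich £11.24: hot prepared food → 7% → £0.79
Total tax = £0.39 + £22.00 + £0.17 + £0.68 + £0.79 = £24.03

£24.03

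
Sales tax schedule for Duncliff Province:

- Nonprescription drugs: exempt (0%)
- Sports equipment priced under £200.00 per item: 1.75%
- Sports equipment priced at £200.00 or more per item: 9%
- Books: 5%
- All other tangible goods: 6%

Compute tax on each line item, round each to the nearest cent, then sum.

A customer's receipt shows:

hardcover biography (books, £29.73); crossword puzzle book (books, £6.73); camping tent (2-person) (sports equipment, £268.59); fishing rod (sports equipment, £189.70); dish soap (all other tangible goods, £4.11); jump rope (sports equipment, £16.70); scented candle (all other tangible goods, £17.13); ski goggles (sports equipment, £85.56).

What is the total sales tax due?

Hardcover biography £29.73: books → 5% → £1.49
Crossword puzzle book £6.73: books → 5% → £0.34
Camping tent (2-person) £268.59: sports equipment, £200.00 or more → 9% → £24.17
Fishing rod £189.70: sports equipment, under £200.00 → 1.75% → £3.32
Dish soap £4.11: all other tangible goods → 6% → £0.25
Jump rope £16.70: sports equipment, under £200.00 → 1.75% → £0.29
Scented candle £17.13: all other tangible goods → 6% → £1.03
Ski goggles £85.56: sports equipment, under £200.00 → 1.75% → £1.50
Total tax = £1.49 + £0.34 + £24.17 + £3.32 + £0.25 + £0.29 + £1.03 + £1.50 = £32.39

£32.39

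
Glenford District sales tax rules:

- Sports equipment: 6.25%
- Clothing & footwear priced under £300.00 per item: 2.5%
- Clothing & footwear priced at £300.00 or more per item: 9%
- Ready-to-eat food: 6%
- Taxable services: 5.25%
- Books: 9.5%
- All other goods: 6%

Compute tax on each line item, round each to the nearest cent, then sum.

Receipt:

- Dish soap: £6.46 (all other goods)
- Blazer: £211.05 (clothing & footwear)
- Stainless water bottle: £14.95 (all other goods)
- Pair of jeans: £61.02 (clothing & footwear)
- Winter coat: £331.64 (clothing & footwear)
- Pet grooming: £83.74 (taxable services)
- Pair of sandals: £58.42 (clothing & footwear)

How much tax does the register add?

£43.81

Dish soap £6.46: all other goods → 6% → £0.39
Blazer £211.05: clothing & footwear, under £300.00 → 2.5% → £5.28
Stainless water bottle £14.95: all other goods → 6% → £0.90
Pair of jeans £61.02: clothing & footwear, under £300.00 → 2.5% → £1.53
Winter coat £331.64: clothing & footwear, £300.00 or more → 9% → £29.85
Pet grooming £83.74: taxable services → 5.25% → £4.40
Pair of sandals £58.42: clothing & footwear, under £300.00 → 2.5% → £1.46
Total tax = £0.39 + £5.28 + £0.90 + £1.53 + £29.85 + £4.40 + £1.46 = £43.81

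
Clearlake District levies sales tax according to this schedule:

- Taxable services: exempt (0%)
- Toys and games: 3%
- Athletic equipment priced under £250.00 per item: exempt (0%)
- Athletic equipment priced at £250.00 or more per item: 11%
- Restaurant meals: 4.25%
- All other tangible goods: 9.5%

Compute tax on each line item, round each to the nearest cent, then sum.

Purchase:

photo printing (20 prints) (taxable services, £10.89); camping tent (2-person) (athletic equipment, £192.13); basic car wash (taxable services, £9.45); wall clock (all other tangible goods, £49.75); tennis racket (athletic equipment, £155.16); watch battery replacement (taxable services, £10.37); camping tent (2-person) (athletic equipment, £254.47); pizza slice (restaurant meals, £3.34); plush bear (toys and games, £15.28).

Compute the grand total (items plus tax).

£734.16

Photo printing (20 prints) £10.89: taxable services → 0% → £0.00
Camping tent (2-person) £192.13: athletic equipment, under £250.00 → 0% → £0.00
Basic car wash £9.45: taxable services → 0% → £0.00
Wall clock £49.75: all other tangible goods → 9.5% → £4.73
Tennis racket £155.16: athletic equipment, under £250.00 → 0% → £0.00
Watch battery replacement £10.37: taxable services → 0% → £0.00
Camping tent (2-person) £254.47: athletic equipment, £250.00 or more → 11% → £27.99
Pizza slice £3.34: restaurant meals → 4.25% → £0.14
Plush bear £15.28: toys and games → 3% → £0.46
Subtotal = £700.84; tax = £33.32; total due = £734.16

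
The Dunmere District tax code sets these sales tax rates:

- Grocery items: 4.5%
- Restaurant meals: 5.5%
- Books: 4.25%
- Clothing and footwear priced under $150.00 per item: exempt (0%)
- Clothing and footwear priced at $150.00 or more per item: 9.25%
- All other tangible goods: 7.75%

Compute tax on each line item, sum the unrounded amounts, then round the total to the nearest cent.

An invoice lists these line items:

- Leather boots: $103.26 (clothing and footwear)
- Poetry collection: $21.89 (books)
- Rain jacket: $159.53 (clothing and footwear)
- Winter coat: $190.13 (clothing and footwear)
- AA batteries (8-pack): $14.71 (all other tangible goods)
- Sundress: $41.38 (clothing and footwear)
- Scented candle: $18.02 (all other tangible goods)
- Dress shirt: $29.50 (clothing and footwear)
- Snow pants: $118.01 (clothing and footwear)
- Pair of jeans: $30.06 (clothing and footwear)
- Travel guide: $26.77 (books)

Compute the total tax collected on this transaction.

$36.95

Leather boots $103.26: clothing and footwear, under $150.00 → 0% → $0.00
Poetry collection $21.89: books → 4.25% → $0.930325
Rain jacket $159.53: clothing and footwear, $150.00 or more → 9.25% → $14.756525
Winter coat $190.13: clothing and footwear, $150.00 or more → 9.25% → $17.587025
AA batteries (8-pack) $14.71: all other tangible goods → 7.75% → $1.140025
Sundress $41.38: clothing and footwear, under $150.00 → 0% → $0.00
Scented candle $18.02: all other tangible goods → 7.75% → $1.39655
Dress shirt $29.50: clothing and footwear, under $150.00 → 0% → $0.00
Snow pants $118.01: clothing and footwear, under $150.00 → 0% → $0.00
Pair of jeans $30.06: clothing and footwear, under $150.00 → 0% → $0.00
Travel guide $26.77: books → 4.25% → $1.137725
Unrounded tax sum = $36.948175 → $36.95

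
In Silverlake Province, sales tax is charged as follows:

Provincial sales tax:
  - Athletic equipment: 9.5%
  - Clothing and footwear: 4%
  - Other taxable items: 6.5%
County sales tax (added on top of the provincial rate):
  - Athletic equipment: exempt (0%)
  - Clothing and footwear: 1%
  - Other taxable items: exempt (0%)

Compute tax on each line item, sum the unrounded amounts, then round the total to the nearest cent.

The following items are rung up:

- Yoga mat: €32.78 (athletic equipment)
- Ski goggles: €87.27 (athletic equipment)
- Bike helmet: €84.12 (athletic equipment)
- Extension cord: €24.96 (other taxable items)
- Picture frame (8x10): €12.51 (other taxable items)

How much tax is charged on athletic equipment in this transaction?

€19.40

Yoga mat €32.78: athletic equipment → 9.5% + 0% county = 9.5% → €3.1141
Ski goggles €87.27: athletic equipment → 9.5% + 0% county = 9.5% → €8.29065
Bike helmet €84.12: athletic equipment → 9.5% + 0% county = 9.5% → €7.9914
Tax on athletic equipment: unrounded sum = €19.39615 → €19.40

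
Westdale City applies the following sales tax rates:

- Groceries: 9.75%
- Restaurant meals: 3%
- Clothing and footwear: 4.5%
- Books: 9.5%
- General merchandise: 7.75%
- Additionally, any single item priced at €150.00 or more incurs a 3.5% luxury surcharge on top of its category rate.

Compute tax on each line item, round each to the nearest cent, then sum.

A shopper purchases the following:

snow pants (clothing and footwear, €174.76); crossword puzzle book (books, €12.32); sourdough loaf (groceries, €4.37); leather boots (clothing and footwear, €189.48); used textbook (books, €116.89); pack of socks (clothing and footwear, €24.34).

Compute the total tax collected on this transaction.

Snow pants €174.76: clothing and footwear → 4.5% + 3.5% surcharge = 8% → €13.98
Crossword puzzle book €12.32: books → 9.5% → €1.17
Sourdough loaf €4.37: groceries → 9.75% → €0.43
Leather boots €189.48: clothing and footwear → 4.5% + 3.5% surcharge = 8% → €15.16
Used textbook €116.89: books → 9.5% → €11.10
Pack of socks €24.34: clothing and footwear → 4.5% → €1.10
Total tax = €13.98 + €1.17 + €0.43 + €15.16 + €11.10 + €1.10 = €42.94

€42.94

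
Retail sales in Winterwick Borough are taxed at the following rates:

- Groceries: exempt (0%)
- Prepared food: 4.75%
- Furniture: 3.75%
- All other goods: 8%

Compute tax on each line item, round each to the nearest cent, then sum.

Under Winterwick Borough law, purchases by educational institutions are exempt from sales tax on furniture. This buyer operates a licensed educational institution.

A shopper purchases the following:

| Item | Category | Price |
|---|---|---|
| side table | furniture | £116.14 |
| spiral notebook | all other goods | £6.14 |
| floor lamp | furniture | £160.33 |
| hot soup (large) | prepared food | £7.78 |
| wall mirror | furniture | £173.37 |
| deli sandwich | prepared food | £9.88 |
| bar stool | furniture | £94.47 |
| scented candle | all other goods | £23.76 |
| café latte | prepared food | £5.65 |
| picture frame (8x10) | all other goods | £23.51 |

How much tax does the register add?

£5.38

Side table £116.14: furniture, buyer-exempt → 0% → £0.00
Spiral notebook £6.14: all other goods → 8% → £0.49
Floor lamp £160.33: furniture, buyer-exempt → 0% → £0.00
Hot soup (large) £7.78: prepared food → 4.75% → £0.37
Wall mirror £173.37: furniture, buyer-exempt → 0% → £0.00
Deli sandwich £9.88: prepared food → 4.75% → £0.47
Bar stool £94.47: furniture, buyer-exempt → 0% → £0.00
Scented candle £23.76: all other goods → 8% → £1.90
Café latte £5.65: prepared food → 4.75% → £0.27
Picture frame (8x10) £23.51: all other goods → 8% → £1.88
Total tax = £0.49 + £0.37 + £0.47 + £1.90 + £0.27 + £1.88 = £5.38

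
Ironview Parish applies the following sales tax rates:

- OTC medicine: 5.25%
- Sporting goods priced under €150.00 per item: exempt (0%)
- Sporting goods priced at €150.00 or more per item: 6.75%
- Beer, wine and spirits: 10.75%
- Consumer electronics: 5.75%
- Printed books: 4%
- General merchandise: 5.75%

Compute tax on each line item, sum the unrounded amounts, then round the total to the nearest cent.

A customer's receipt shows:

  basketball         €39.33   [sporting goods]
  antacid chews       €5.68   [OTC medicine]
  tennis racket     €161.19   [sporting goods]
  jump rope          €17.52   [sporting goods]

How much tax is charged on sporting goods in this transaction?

Basketball €39.33: sporting goods, under €150.00 → 0% → €0.00
Tennis racket €161.19: sporting goods, €150.00 or more → 6.75% → €10.880325
Jump rope €17.52: sporting goods, under €150.00 → 0% → €0.00
Tax on sporting goods: unrounded sum = €10.880325 → €10.88

€10.88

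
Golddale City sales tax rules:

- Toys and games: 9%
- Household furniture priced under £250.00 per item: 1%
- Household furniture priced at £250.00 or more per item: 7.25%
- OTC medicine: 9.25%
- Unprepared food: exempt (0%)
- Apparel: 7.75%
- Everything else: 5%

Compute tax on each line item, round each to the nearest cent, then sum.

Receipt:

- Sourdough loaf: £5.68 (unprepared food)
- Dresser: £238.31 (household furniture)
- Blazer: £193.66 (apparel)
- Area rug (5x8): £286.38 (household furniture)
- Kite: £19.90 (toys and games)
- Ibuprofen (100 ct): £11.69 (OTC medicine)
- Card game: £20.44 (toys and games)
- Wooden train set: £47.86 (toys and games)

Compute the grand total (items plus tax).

£871.09

Sourdough loaf £5.68: unprepared food → 0% → £0.00
Dresser £238.31: household furniture, under £250.00 → 1% → £2.38
Blazer £193.66: apparel → 7.75% → £15.01
Area rug (5x8) £286.38: household furniture, £250.00 or more → 7.25% → £20.76
Kite £19.90: toys and games → 9% → £1.79
Ibuprofen (100 ct) £11.69: OTC medicine → 9.25% → £1.08
Card game £20.44: toys and games → 9% → £1.84
Wooden train set £47.86: toys and games → 9% → £4.31
Subtotal = £823.92; tax = £47.17; total due = £871.09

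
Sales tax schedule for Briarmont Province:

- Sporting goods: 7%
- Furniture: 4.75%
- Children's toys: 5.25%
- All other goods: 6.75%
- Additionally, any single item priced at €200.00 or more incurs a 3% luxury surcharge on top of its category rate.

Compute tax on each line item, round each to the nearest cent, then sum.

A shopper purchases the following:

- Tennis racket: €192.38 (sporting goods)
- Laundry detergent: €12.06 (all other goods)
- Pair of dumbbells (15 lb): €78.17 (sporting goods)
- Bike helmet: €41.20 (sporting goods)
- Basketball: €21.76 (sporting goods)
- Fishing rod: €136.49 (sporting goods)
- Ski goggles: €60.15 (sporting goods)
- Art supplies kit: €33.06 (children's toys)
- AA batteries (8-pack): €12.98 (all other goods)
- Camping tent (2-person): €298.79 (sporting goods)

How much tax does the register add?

Tennis racket €192.38: sporting goods → 7% → €13.47
Laundry detergent €12.06: all other goods → 6.75% → €0.81
Pair of dumbbells (15 lb) €78.17: sporting goods → 7% → €5.47
Bike helmet €41.20: sporting goods → 7% → €2.88
Basketball €21.76: sporting goods → 7% → €1.52
Fishing rod €136.49: sporting goods → 7% → €9.55
Ski goggles €60.15: sporting goods → 7% → €4.21
Art supplies kit €33.06: children's toys → 5.25% → €1.74
AA batteries (8-pack) €12.98: all other goods → 6.75% → €0.88
Camping tent (2-person) €298.79: sporting goods → 7% + 3% surcharge = 10% → €29.88
Total tax = €13.47 + €0.81 + €5.47 + €2.88 + €1.52 + €9.55 + €4.21 + €1.74 + €0.88 + €29.88 = €70.41

€70.41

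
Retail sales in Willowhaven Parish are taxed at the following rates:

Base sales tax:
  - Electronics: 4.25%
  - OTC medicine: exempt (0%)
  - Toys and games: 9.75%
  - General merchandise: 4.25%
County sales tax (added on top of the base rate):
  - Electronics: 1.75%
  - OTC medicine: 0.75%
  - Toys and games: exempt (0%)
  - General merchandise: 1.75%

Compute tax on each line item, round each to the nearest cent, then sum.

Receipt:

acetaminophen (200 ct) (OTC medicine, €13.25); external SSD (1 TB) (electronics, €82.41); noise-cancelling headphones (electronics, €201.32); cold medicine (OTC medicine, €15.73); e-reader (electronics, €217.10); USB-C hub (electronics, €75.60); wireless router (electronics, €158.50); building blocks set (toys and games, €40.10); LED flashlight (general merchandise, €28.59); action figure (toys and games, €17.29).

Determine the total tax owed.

€51.64

Acetaminophen (200 ct) €13.25: OTC medicine → 0% + 0.75% county = 0.75% → €0.10
External SSD (1 TB) €82.41: electronics → 4.25% + 1.75% county = 6% → €4.94
Noise-cancelling headphones €201.32: electronics → 4.25% + 1.75% county = 6% → €12.08
Cold medicine €15.73: OTC medicine → 0% + 0.75% county = 0.75% → €0.12
E-reader €217.10: electronics → 4.25% + 1.75% county = 6% → €13.03
USB-C hub €75.60: electronics → 4.25% + 1.75% county = 6% → €4.54
Wireless router €158.50: electronics → 4.25% + 1.75% county = 6% → €9.51
Building blocks set €40.10: toys and games → 9.75% + 0% county = 9.75% → €3.91
LED flashlight €28.59: general merchandise → 4.25% + 1.75% county = 6% → €1.72
Action figure €17.29: toys and games → 9.75% + 0% county = 9.75% → €1.69
Total tax = €0.10 + €4.94 + €12.08 + €0.12 + €13.03 + €4.54 + €9.51 + €3.91 + €1.72 + €1.69 = €51.64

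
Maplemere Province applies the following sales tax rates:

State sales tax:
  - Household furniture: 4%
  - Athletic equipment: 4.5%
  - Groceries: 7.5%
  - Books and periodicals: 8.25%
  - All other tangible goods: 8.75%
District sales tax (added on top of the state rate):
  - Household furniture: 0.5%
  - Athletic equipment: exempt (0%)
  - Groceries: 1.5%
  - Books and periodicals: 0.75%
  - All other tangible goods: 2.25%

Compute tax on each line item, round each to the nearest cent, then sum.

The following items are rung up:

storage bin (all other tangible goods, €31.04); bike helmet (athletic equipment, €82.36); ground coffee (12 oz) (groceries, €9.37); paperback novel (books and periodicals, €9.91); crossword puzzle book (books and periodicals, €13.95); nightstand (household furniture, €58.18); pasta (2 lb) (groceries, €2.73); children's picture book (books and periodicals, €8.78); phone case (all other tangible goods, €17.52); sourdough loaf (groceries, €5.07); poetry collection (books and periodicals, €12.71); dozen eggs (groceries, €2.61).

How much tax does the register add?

Storage bin €31.04: all other tangible goods → 8.75% + 2.25% district = 11% → €3.41
Bike helmet €82.36: athletic equipment → 4.5% + 0% district = 4.5% → €3.71
Ground coffee (12 oz) €9.37: groceries → 7.5% + 1.5% district = 9% → €0.84
Paperback novel €9.91: books and periodicals → 8.25% + 0.75% district = 9% → €0.89
Crossword puzzle book €13.95: books and periodicals → 8.25% + 0.75% district = 9% → €1.26
Nightstand €58.18: household furniture → 4% + 0.5% district = 4.5% → €2.62
Pasta (2 lb) €2.73: groceries → 7.5% + 1.5% district = 9% → €0.25
Children's picture book €8.78: books and periodicals → 8.25% + 0.75% district = 9% → €0.79
Phone case €17.52: all other tangible goods → 8.75% + 2.25% district = 11% → €1.93
Sourdough loaf €5.07: groceries → 7.5% + 1.5% district = 9% → €0.46
Poetry collection €12.71: books and periodicals → 8.25% + 0.75% district = 9% → €1.14
Dozen eggs €2.61: groceries → 7.5% + 1.5% district = 9% → €0.23
Total tax = €3.41 + €3.71 + €0.84 + €0.89 + €1.26 + €2.62 + €0.25 + €0.79 + €1.93 + €0.46 + €1.14 + €0.23 = €17.53

€17.53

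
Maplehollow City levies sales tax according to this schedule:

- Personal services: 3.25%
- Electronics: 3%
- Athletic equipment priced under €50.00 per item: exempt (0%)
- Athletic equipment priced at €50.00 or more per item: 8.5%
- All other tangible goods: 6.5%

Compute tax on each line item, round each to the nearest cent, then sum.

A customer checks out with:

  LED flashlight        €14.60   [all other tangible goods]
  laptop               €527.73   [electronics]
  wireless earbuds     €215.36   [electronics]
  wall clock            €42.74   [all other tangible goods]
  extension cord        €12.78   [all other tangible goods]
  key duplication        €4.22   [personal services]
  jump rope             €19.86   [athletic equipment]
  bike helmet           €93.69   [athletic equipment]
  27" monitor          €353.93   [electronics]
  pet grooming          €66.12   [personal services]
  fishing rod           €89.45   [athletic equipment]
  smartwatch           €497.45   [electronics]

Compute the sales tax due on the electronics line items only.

€47.83

Laptop €527.73: electronics → 3% → €15.83
Wireless earbuds €215.36: electronics → 3% → €6.46
27" monitor €353.93: electronics → 3% → €10.62
Smartwatch €497.45: electronics → 3% → €14.92
Tax on electronics = €15.83 + €6.46 + €10.62 + €14.92 = €47.83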